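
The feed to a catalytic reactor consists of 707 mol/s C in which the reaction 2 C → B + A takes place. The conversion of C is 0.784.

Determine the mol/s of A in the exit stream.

277 mol/s

C reacted = 0.784 × 707 = 554.3 mol/s; ν_C = −2, so ξ = 554.3/2 = 277.1 mol/s.
Outlet amounts (n = n₀ + ν ξ):
  C: 707 − 2(277.1) = 152.7
  B: 0 + 1(277.1) = 277.1
  A: 0 + 1(277.1) = 277.1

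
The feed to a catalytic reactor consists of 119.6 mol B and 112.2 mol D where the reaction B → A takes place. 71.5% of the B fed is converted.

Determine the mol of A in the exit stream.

B reacted = 0.715 × 119.6 = 85.51 mol; ν_B = −1, so ξ = 85.51/1 = 85.51 mol.
Outlet amounts (n = n₀ + ν ξ):
  B: 119.6 − 1(85.51) = 34.09
  A: 0 + 1(85.51) = 85.51
  D: 112.2 (inert)

85.5 mol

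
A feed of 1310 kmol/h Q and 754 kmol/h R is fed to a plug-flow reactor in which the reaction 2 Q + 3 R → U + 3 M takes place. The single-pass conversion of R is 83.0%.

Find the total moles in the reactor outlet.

R reacted = 0.83 × 754 = 625.8 kmol/h; ν_R = −3, so ξ = 625.8/3 = 208.6 kmol/h.
Outlet amounts (n = n₀ + ν ξ):
  Q: 1310 − 2(208.6) = 892.8
  R: 754 − 3(208.6) = 128.2
  U: 0 + 1(208.6) = 208.6
  M: 0 + 3(208.6) = 625.8
Total out = 892.8 + 128.2 + 208.6 + 625.8 = 1855 kmol/h.

1860 kmol/h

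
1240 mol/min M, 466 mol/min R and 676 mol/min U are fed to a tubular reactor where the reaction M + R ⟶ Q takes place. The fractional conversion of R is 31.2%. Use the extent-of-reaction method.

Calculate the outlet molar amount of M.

R reacted = 0.312 × 466 = 145.4 mol/min; ν_R = −1, so ξ = 145.4/1 = 145.4 mol/min.
Outlet amounts (n = n₀ + ν ξ):
  M: 1240 − 1(145.4) = 1095
  R: 466 − 1(145.4) = 320.6
  Q: 0 + 1(145.4) = 145.4
  U: 676 (inert)

1090 mol/min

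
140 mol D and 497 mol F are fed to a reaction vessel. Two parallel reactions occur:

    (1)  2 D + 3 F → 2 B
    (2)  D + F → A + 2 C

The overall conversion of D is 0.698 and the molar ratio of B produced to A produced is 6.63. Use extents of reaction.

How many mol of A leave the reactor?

12.8 mol

Conversion of D: D consumed = 0.698 × 140 = 97.72 mol = 2ξ₁ + 1ξ₂.
Selectivity: 2ξ₁ / (1ξ₂) = 6.63 → ξ₁ = 3.315 ξ₂.
Substitute: (2·3.315 + 1) ξ₂ = 97.72 → ξ₂ = 12.81 mol, ξ₁ = 42.46 mol.
Outlet amounts (n = n₀ + Σ ν·ξ):
  D: 140 − 2(42.46) − 1(12.81) = 42.28
  F: 497 − 3(42.46) − 1(12.81) = 356.8
  B: 0 + 2(42.46) = 84.91
  A: 0 + 1(12.81) = 12.81
  C: 0 + 2(12.81) = 25.61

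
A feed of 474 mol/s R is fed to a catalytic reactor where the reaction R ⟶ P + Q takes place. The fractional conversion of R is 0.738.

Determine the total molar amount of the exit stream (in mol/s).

R reacted = 0.738 × 474 = 349.8 mol/s; ν_R = −1, so ξ = 349.8/1 = 349.8 mol/s.
Outlet amounts (n = n₀ + ν ξ):
  R: 474 − 1(349.8) = 124.2
  P: 0 + 1(349.8) = 349.8
  Q: 0 + 1(349.8) = 349.8
Total out = 124.2 + 349.8 + 349.8 = 823.8 mol/s.

824 mol/s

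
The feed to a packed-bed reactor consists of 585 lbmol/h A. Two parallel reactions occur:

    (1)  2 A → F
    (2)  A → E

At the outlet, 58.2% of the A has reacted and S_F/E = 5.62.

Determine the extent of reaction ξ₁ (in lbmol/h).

Conversion of A: A consumed = 0.582 × 585 = 340.5 lbmol/h = 2ξ₁ + 1ξ₂.
Selectivity: 1ξ₁ / (1ξ₂) = 5.62 → ξ₁ = 5.62 ξ₂.
Substitute: (2·5.62 + 1) ξ₂ = 340.5 → ξ₂ = 27.82 lbmol/h, ξ₁ = 156.3 lbmol/h.
Outlet amounts (n = n₀ + Σ ν·ξ):
  A: 585 − 2(156.3) − 1(27.82) = 244.5
  F: 0 + 1(156.3) = 156.3
  E: 0 + 1(27.82) = 27.82

ξ₁ = 156 lbmol/h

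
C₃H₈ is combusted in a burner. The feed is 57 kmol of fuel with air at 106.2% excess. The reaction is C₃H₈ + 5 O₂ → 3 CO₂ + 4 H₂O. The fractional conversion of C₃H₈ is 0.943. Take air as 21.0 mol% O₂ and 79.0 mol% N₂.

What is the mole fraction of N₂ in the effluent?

0.76

Stoichiometric O₂ = 5 × 57 = 285 kmol; O₂ fed = 285 × 2.062 = 587.7 kmol.
N₂ fed = 587.7 × 79/21 = 2211 kmol.
Fuel reacted = 0.943 × 57 → ξ = 53.75 kmol.
Outlet (n = n₀ + ν ξ):
  C₃H₈: 57 − 1(53.75) = 3.249
  O₂: 587.7 − 5(53.75) = 318.9
  N₂: 2211 (inert)
  CO₂: 0 + 3(53.75) = 161.3
  H₂O: 0 + 4(53.75) = 215
Total out = 2909 kmol; y_N₂ = 2211 / 2909 = 0.7599.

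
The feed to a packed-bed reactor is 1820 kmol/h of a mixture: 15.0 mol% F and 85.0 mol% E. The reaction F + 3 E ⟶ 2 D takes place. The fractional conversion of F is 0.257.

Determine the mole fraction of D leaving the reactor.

0.0835

F reacted = 0.257 × 273 = 70.16 kmol/h; ν_F = −1, so ξ = 70.16/1 = 70.16 kmol/h.
Outlet amounts (n = n₀ + ν ξ):
  F: 273 − 1(70.16) = 202.8
  E: 1547 − 3(70.16) = 1337
  D: 0 + 2(70.16) = 140.3
Total out = 1680 kmol/h; y_D = 140.3 / 1680 = 0.08354.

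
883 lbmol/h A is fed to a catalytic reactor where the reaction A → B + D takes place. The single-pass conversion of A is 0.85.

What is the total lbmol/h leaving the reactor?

1630 lbmol/h

A reacted = 0.85 × 883 = 750.5 lbmol/h; ν_A = −1, so ξ = 750.5/1 = 750.5 lbmol/h.
Outlet amounts (n = n₀ + ν ξ):
  A: 883 − 1(750.5) = 132.5
  B: 0 + 1(750.5) = 750.5
  D: 0 + 1(750.5) = 750.5
Total out = 132.5 + 750.5 + 750.5 = 1634 lbmol/h.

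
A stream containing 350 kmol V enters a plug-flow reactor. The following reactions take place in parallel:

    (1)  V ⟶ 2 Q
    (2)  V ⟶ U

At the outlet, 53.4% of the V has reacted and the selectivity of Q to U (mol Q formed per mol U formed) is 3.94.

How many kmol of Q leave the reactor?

Conversion of V: V consumed = 0.534 × 350 = 186.9 kmol = 1ξ₁ + 1ξ₂.
Selectivity: 2ξ₁ / (1ξ₂) = 3.94 → ξ₁ = 1.97 ξ₂.
Substitute: (1·1.97 + 1) ξ₂ = 186.9 → ξ₂ = 62.93 kmol, ξ₁ = 124 kmol.
Outlet amounts (n = n₀ + Σ ν·ξ):
  V: 350 − 1(124) − 1(62.93) = 163.1
  Q: 0 + 2(124) = 247.9
  U: 0 + 1(62.93) = 62.93

248 kmol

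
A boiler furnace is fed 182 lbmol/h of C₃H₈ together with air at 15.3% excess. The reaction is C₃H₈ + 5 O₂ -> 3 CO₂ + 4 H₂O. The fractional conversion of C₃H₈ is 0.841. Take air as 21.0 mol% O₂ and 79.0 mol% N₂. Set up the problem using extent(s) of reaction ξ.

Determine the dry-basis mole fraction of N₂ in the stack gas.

Stoichiometric O₂ = 5 × 182 = 910 lbmol/h; O₂ fed = 910 × 1.153 = 1049 lbmol/h.
N₂ fed = 1049 × 79/21 = 3947 lbmol/h.
Fuel reacted = 0.841 × 182 → ξ = 153.1 lbmol/h.
Outlet (n = n₀ + ν ξ):
  C₃H₈: 182 − 1(153.1) = 28.94
  O₂: 1049 − 5(153.1) = 283.9
  N₂: 3947 (inert)
  CO₂: 0 + 3(153.1) = 459.2
  H₂O: 0 + 4(153.1) = 612.2
Dry total = 4719 lbmol/h; y_N₂ (dry) = 3947 / 4719 = 0.8364.

0.836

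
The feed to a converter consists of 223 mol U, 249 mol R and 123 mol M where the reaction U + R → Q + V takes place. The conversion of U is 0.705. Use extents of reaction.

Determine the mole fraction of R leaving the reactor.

0.154

U reacted = 0.705 × 223 = 157.2 mol; ν_U = −1, so ξ = 157.2/1 = 157.2 mol.
Outlet amounts (n = n₀ + ν ξ):
  U: 223 − 1(157.2) = 65.78
  R: 249 − 1(157.2) = 91.78
  Q: 0 + 1(157.2) = 157.2
  V: 0 + 1(157.2) = 157.2
  M: 123 (inert)
Total out = 595 mol; y_R = 91.78 / 595 = 0.1543.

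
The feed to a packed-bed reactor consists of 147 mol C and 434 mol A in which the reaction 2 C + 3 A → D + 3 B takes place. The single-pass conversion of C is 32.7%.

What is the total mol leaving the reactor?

557 mol

C reacted = 0.327 × 147 = 48.07 mol; ν_C = −2, so ξ = 48.07/2 = 24.03 mol.
Outlet amounts (n = n₀ + ν ξ):
  C: 147 − 2(24.03) = 98.93
  A: 434 − 3(24.03) = 361.9
  D: 0 + 1(24.03) = 24.03
  B: 0 + 3(24.03) = 72.1
Total out = 98.93 + 361.9 + 24.03 + 72.1 = 557 mol.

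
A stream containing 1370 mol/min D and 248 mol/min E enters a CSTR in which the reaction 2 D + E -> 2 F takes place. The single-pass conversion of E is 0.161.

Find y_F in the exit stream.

E reacted = 0.161 × 248 = 39.93 mol/min; ν_E = −1, so ξ = 39.93/1 = 39.93 mol/min.
Outlet amounts (n = n₀ + ν ξ):
  D: 1370 − 2(39.93) = 1290
  E: 248 − 1(39.93) = 208.1
  F: 0 + 2(39.93) = 79.86
Total out = 1578 mol/min; y_F = 79.86 / 1578 = 0.0506.

0.0506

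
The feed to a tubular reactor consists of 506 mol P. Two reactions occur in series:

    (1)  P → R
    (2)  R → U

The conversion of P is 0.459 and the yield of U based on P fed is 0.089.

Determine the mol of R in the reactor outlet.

Conversion of P: P consumed = 1ξ₁ = 0.459 × 506 → ξ₁ = 232.3 mol.
Yield of U: 1ξ₂ / 506 = 0.089 → ξ₂ = 45.03 mol.
Outlet amounts (n = n₀ + Σ ν·ξ):
  P: 506 − 1(232.3) = 273.7
  R: 0 + 1(232.3) − 1(45.03) = 187.2
  U: 0 + 1(45.03) = 45.03

187 mol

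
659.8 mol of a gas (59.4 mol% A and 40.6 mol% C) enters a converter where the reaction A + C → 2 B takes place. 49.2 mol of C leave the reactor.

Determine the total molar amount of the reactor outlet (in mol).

660 mol

For C: n = n₀ − 1ξ → 49.2 = 267.9 − 1ξ, giving ξ = 218.7 mol.
Outlet amounts (n = n₀ + ν ξ):
  A: 391.9 − 1(218.7) = 173.2
  C: 267.9 − 1(218.7) = 49.2
  B: 0 + 2(218.7) = 437.4
Total out = 173.2 + 49.2 + 437.4 = 659.8 mol.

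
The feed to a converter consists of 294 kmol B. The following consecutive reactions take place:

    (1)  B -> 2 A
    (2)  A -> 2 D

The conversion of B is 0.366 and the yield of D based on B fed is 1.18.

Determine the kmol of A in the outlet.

41.7 kmol

Conversion of B: B consumed = 1ξ₁ = 0.366 × 294 → ξ₁ = 107.6 kmol.
Yield of D: 2ξ₂ / 294 = 1.18 → ξ₂ = 173.5 kmol.
Outlet amounts (n = n₀ + Σ ν·ξ):
  B: 294 − 1(107.6) = 186.4
  A: 0 + 2(107.6) − 1(173.5) = 41.75
  D: 0 + 2(173.5) = 346.9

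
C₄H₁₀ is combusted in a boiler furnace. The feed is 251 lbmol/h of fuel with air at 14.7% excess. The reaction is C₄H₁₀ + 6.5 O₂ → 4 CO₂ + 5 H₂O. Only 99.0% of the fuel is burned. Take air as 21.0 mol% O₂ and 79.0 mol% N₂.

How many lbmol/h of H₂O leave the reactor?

Stoichiometric O₂ = 6.5 × 251 = 1632 lbmol/h; O₂ fed = 1632 × 1.147 = 1871 lbmol/h.
N₂ fed = 1871 × 79/21 = 7040 lbmol/h.
Fuel reacted = 0.99 × 251 → ξ = 248.5 lbmol/h.
Outlet (n = n₀ + ν ξ):
  C₄H₁₀: 251 − 1(248.5) = 2.51
  O₂: 1871 − 6.5(248.5) = 256.1
  N₂: 7040 (inert)
  CO₂: 0 + 4(248.5) = 994
  H₂O: 0 + 5(248.5) = 1242

1240 lbmol/h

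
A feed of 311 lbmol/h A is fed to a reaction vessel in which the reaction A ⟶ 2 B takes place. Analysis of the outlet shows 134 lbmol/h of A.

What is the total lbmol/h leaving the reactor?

For A: n = n₀ − 1ξ → 134 = 311 − 1ξ, giving ξ = 177 lbmol/h.
Outlet amounts (n = n₀ + ν ξ):
  A: 311 − 1(177) = 134
  B: 0 + 2(177) = 354
Total out = 134 + 354 = 488 lbmol/h.

488 lbmol/h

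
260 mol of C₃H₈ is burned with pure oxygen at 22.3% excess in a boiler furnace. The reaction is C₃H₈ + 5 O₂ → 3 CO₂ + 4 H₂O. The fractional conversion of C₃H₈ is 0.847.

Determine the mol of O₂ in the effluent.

Stoichiometric O₂ = 5 × 260 = 1300 mol; O₂ fed = 1300 × 1.223 = 1590 mol.
Fuel reacted = 0.847 × 260 → ξ = 220.2 mol.
Outlet (n = n₀ + ν ξ):
  C₃H₈: 260 − 1(220.2) = 39.78
  O₂: 1590 − 5(220.2) = 488.8
  CO₂: 0 + 3(220.2) = 660.7
  H₂O: 0 + 4(220.2) = 880.9

489 mol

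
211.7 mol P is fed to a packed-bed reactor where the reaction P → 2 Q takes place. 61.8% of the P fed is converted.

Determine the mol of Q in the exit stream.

P reacted = 0.618 × 211.7 = 130.8 mol; ν_P = −1, so ξ = 130.8/1 = 130.8 mol.
Outlet amounts (n = n₀ + ν ξ):
  P: 211.7 − 1(130.8) = 80.87
  Q: 0 + 2(130.8) = 261.7

262 mol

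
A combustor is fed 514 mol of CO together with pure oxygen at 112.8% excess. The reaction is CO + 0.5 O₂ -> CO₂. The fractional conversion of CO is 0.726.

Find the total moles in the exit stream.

874 mol

Stoichiometric O₂ = 0.5 × 514 = 257 mol; O₂ fed = 257 × 2.128 = 546.9 mol.
Fuel reacted = 0.726 × 514 → ξ = 373.2 mol.
Outlet (n = n₀ + ν ξ):
  CO: 514 − 1(373.2) = 140.8
  O₂: 546.9 − 0.5(373.2) = 360.3
  CO₂: 0 + 1(373.2) = 373.2
Total out = 140.8 + 360.3 + 373.2 = 874.3 mol.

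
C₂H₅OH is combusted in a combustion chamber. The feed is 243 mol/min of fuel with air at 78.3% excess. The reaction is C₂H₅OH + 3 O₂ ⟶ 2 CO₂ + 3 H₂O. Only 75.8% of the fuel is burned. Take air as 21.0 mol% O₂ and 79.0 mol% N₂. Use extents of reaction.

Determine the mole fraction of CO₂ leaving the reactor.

Stoichiometric O₂ = 3 × 243 = 729 mol/min; O₂ fed = 729 × 1.783 = 1300 mol/min.
N₂ fed = 1300 × 79/21 = 4890 mol/min.
Fuel reacted = 0.758 × 243 → ξ = 184.2 mol/min.
Outlet (n = n₀ + ν ξ):
  C₂H₅OH: 243 − 1(184.2) = 58.81
  O₂: 1300 − 3(184.2) = 747.2
  N₂: 4890 (inert)
  CO₂: 0 + 2(184.2) = 368.4
  H₂O: 0 + 3(184.2) = 552.6
Total out = 6617 mol/min; y_CO₂ = 368.4 / 6617 = 0.05568.

0.0557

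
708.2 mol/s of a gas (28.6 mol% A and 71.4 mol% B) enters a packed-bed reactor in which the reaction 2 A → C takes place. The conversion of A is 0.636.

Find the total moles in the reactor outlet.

A reacted = 0.636 × 202.5 = 128.8 mol/s; ν_A = −2, so ξ = 128.8/2 = 64.41 mol/s.
Outlet amounts (n = n₀ + ν ξ):
  A: 202.5 − 2(64.41) = 73.73
  C: 0 + 1(64.41) = 64.41
  B: 505.7 (inert)
Total out = 73.73 + 64.41 + 505.7 = 643.8 mol/s.

644 mol/s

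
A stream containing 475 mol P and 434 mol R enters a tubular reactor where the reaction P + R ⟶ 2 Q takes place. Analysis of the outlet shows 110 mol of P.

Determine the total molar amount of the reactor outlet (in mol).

For P: n = n₀ − 1ξ → 110 = 475 − 1ξ, giving ξ = 365 mol.
Outlet amounts (n = n₀ + ν ξ):
  P: 475 − 1(365) = 110
  R: 434 − 1(365) = 69
  Q: 0 + 2(365) = 730
Total out = 110 + 69 + 730 = 909 mol.

909 mol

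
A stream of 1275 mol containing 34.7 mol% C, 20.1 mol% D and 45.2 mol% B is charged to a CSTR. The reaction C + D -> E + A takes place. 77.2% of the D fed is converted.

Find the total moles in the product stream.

1280 mol

D reacted = 0.772 × 256.3 = 197.8 mol; ν_D = −1, so ξ = 197.8/1 = 197.8 mol.
Outlet amounts (n = n₀ + ν ξ):
  C: 442.4 − 1(197.8) = 244.6
  D: 256.3 − 1(197.8) = 58.43
  E: 0 + 1(197.8) = 197.8
  A: 0 + 1(197.8) = 197.8
  B: 576.3 (inert)
Total out = 244.6 + 58.43 + 197.8 + 197.8 + 576.3 = 1275 mol.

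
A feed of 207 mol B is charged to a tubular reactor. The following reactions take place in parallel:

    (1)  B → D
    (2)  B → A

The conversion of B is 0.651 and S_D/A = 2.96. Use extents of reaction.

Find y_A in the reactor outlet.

Conversion of B: B consumed = 0.651 × 207 = 134.8 mol = 1ξ₁ + 1ξ₂.
Selectivity: 1ξ₁ / (1ξ₂) = 2.96 → ξ₁ = 2.96 ξ₂.
Substitute: (1·2.96 + 1) ξ₂ = 134.8 → ξ₂ = 34.03 mol, ξ₁ = 100.7 mol.
Outlet amounts (n = n₀ + Σ ν·ξ):
  B: 207 − 1(100.7) − 1(34.03) = 72.24
  D: 0 + 1(100.7) = 100.7
  A: 0 + 1(34.03) = 34.03
Total out = 207 mol; y_A = 34.03 / 207 = 0.1644.

0.164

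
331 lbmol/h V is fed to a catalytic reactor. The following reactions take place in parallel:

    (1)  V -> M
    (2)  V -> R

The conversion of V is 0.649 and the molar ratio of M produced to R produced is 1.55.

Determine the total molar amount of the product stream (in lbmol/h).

Conversion of V: V consumed = 0.649 × 331 = 214.8 lbmol/h = 1ξ₁ + 1ξ₂.
Selectivity: 1ξ₁ / (1ξ₂) = 1.55 → ξ₁ = 1.55 ξ₂.
Substitute: (1·1.55 + 1) ξ₂ = 214.8 → ξ₂ = 84.24 lbmol/h, ξ₁ = 130.6 lbmol/h.
Outlet amounts (n = n₀ + Σ ν·ξ):
  V: 331 − 1(130.6) − 1(84.24) = 116.2
  M: 0 + 1(130.6) = 130.6
  R: 0 + 1(84.24) = 84.24
Total out = 116.2 + 130.6 + 84.24 = 331 lbmol/h.

331 lbmol/h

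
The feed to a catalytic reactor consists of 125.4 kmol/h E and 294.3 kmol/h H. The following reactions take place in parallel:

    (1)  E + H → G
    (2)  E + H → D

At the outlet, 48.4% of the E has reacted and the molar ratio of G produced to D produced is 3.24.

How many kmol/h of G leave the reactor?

Conversion of E: E consumed = 0.484 × 125.4 = 60.69 kmol/h = 1ξ₁ + 1ξ₂.
Selectivity: 1ξ₁ / (1ξ₂) = 3.24 → ξ₁ = 3.24 ξ₂.
Substitute: (1·3.24 + 1) ξ₂ = 60.69 → ξ₂ = 14.31 kmol/h, ξ₁ = 46.38 kmol/h.
Outlet amounts (n = n₀ + Σ ν·ξ):
  E: 125.4 − 1(46.38) − 1(14.31) = 64.71
  H: 294.3 − 1(46.38) − 1(14.31) = 233.6
  G: 0 + 1(46.38) = 46.38
  D: 0 + 1(14.31) = 14.31

46.4 kmol/h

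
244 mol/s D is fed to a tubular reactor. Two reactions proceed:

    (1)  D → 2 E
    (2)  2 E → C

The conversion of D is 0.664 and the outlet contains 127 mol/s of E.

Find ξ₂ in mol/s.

ξ₂ = 98.5 mol/s

Conversion of D: D consumed = 1ξ₁ = 0.664 × 244 → ξ₁ = 162 mol/s.
E balance: n_E = 0 + 2ξ₁ − 2ξ₂ = 127 → ξ₂ = (2·162 − 127)/2 = 98.52 mol/s.
Outlet amounts (n = n₀ + Σ ν·ξ):
  D: 244 − 1(162) = 81.98
  E: 0 + 2(162) − 2(98.52) = 127
  C: 0 + 1(98.52) = 98.52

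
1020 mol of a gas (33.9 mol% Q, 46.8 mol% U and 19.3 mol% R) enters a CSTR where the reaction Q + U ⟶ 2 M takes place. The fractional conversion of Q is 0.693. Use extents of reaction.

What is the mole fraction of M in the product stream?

Q reacted = 0.693 × 345.8 = 239.6 mol; ν_Q = −1, so ξ = 239.6/1 = 239.6 mol.
Outlet amounts (n = n₀ + ν ξ):
  Q: 345.8 − 1(239.6) = 106.2
  U: 477.4 − 1(239.6) = 237.7
  M: 0 + 2(239.6) = 479.3
  R: 196.9 (inert)
Total out = 1020 mol; y_M = 479.3 / 1020 = 0.4699.

0.47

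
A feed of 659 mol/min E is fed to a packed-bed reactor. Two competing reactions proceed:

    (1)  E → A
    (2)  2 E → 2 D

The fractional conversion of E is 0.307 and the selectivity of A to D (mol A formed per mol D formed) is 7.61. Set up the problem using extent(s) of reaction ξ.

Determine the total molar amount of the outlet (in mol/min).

659 mol/min

Conversion of E: E consumed = 0.307 × 659 = 202.3 mol/min = 1ξ₁ + 2ξ₂.
Selectivity: 1ξ₁ / (2ξ₂) = 7.61 → ξ₁ = 15.22 ξ₂.
Substitute: (1·15.22 + 2) ξ₂ = 202.3 → ξ₂ = 11.75 mol/min, ξ₁ = 178.8 mol/min.
Outlet amounts (n = n₀ + Σ ν·ξ):
  E: 659 − 1(178.8) − 2(11.75) = 456.7
  A: 0 + 1(178.8) = 178.8
  D: 0 + 2(11.75) = 23.5
Total out = 456.7 + 178.8 + 23.5 = 659 mol/min.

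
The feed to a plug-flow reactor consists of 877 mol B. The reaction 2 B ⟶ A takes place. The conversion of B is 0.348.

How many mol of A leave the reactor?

153 mol

B reacted = 0.348 × 877 = 305.2 mol; ν_B = −2, so ξ = 305.2/2 = 152.6 mol.
Outlet amounts (n = n₀ + ν ξ):
  B: 877 − 2(152.6) = 571.8
  A: 0 + 1(152.6) = 152.6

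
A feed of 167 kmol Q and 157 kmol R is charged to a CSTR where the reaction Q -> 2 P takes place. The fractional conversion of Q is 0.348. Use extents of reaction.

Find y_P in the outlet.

Q reacted = 0.348 × 167 = 58.12 kmol; ν_Q = −1, so ξ = 58.12/1 = 58.12 kmol.
Outlet amounts (n = n₀ + ν ξ):
  Q: 167 − 1(58.12) = 108.9
  P: 0 + 2(58.12) = 116.2
  R: 157 (inert)
Total out = 382.1 kmol; y_P = 116.2 / 382.1 = 0.3042.

0.304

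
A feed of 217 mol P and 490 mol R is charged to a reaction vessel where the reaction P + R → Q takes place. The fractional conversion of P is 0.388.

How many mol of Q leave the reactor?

P reacted = 0.388 × 217 = 84.2 mol; ν_P = −1, so ξ = 84.2/1 = 84.2 mol.
Outlet amounts (n = n₀ + ν ξ):
  P: 217 − 1(84.2) = 132.8
  R: 490 − 1(84.2) = 405.8
  Q: 0 + 1(84.2) = 84.2

84.2 mol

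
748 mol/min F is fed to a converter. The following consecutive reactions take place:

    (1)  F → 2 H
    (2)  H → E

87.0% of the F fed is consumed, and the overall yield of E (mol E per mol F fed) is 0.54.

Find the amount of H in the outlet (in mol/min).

898 mol/min

Conversion of F: F consumed = 1ξ₁ = 0.87 × 748 → ξ₁ = 650.8 mol/min.
Yield of E: 1ξ₂ / 748 = 0.54 → ξ₂ = 403.9 mol/min.
Outlet amounts (n = n₀ + Σ ν·ξ):
  F: 748 − 1(650.8) = 97.24
  H: 0 + 2(650.8) − 1(403.9) = 897.6
  E: 0 + 1(403.9) = 403.9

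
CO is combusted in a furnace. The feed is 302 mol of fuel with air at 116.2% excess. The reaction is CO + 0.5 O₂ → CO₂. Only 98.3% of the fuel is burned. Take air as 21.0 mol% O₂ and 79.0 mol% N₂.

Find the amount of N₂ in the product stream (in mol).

1230 mol

Stoichiometric O₂ = 0.5 × 302 = 151 mol; O₂ fed = 151 × 2.162 = 326.5 mol.
N₂ fed = 326.5 × 79/21 = 1228 mol.
Fuel reacted = 0.983 × 302 → ξ = 296.9 mol.
Outlet (n = n₀ + ν ξ):
  CO: 302 − 1(296.9) = 5.134
  O₂: 326.5 − 0.5(296.9) = 178
  N₂: 1228 (inert)
  CO₂: 0 + 1(296.9) = 296.9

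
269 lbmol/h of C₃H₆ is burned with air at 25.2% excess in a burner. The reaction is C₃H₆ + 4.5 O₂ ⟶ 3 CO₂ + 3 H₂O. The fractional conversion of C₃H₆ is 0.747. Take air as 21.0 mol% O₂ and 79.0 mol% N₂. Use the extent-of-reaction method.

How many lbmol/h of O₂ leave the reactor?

Stoichiometric O₂ = 4.5 × 269 = 1210 lbmol/h; O₂ fed = 1210 × 1.252 = 1516 lbmol/h.
N₂ fed = 1516 × 79/21 = 5701 lbmol/h.
Fuel reacted = 0.747 × 269 → ξ = 200.9 lbmol/h.
Outlet (n = n₀ + ν ξ):
  C₃H₆: 269 − 1(200.9) = 68.06
  O₂: 1516 − 4.5(200.9) = 611.3
  N₂: 5701 (inert)
  CO₂: 0 + 3(200.9) = 602.8
  H₂O: 0 + 3(200.9) = 602.8

611 lbmol/h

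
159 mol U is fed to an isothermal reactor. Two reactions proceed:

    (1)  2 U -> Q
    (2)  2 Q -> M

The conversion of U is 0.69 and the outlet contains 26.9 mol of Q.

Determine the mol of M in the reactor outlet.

Conversion of U: U consumed = 2ξ₁ = 0.69 × 159 → ξ₁ = 54.85 mol.
Q balance: n_Q = 0 + 1ξ₁ − 2ξ₂ = 26.9 → ξ₂ = (1·54.85 − 26.9)/2 = 13.98 mol.
Outlet amounts (n = n₀ + Σ ν·ξ):
  U: 159 − 2(54.85) = 49.29
  Q: 0 + 1(54.85) − 2(13.98) = 26.9
  M: 0 + 1(13.98) = 13.98

14 mol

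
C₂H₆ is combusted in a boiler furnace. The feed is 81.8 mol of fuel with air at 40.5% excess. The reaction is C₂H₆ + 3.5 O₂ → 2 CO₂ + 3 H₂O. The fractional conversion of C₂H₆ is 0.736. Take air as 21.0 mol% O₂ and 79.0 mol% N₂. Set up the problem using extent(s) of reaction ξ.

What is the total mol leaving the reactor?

2030 mol

Stoichiometric O₂ = 3.5 × 81.8 = 286.3 mol; O₂ fed = 286.3 × 1.405 = 402.3 mol.
N₂ fed = 402.3 × 79/21 = 1513 mol.
Fuel reacted = 0.736 × 81.8 → ξ = 60.2 mol.
Outlet (n = n₀ + ν ξ):
  C₂H₆: 81.8 − 1(60.2) = 21.6
  O₂: 402.3 − 3.5(60.2) = 191.5
  N₂: 1513 (inert)
  CO₂: 0 + 2(60.2) = 120.4
  H₂O: 0 + 3(60.2) = 180.6
Total out = 21.6 + 191.5 + 1513 + 120.4 + 180.6 = 2027 mol.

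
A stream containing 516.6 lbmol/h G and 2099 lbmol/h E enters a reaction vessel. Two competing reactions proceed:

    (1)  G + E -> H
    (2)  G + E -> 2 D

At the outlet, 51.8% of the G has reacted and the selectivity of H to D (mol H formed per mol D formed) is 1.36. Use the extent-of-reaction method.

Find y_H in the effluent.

Conversion of G: G consumed = 0.518 × 516.6 = 267.6 lbmol/h = 1ξ₁ + 1ξ₂.
Selectivity: 1ξ₁ / (2ξ₂) = 1.36 → ξ₁ = 2.72 ξ₂.
Substitute: (1·2.72 + 1) ξ₂ = 267.6 → ξ₂ = 71.94 lbmol/h, ξ₁ = 195.7 lbmol/h.
Outlet amounts (n = n₀ + Σ ν·ξ):
  G: 516.6 − 1(195.7) − 1(71.94) = 249
  E: 2099 − 1(195.7) − 1(71.94) = 1831
  H: 0 + 1(195.7) = 195.7
  D: 0 + 2(71.94) = 143.9
Total out = 2420 lbmol/h; y_H = 195.7 / 2420 = 0.08085.

0.0809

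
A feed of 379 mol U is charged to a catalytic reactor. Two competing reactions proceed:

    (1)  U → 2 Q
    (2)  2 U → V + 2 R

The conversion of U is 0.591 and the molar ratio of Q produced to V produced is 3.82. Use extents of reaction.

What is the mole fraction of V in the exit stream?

Conversion of U: U consumed = 0.591 × 379 = 224 mol = 1ξ₁ + 2ξ₂.
Selectivity: 2ξ₁ / (1ξ₂) = 3.82 → ξ₁ = 1.91 ξ₂.
Substitute: (1·1.91 + 2) ξ₂ = 224 → ξ₂ = 57.29 mol, ξ₁ = 109.4 mol.
Outlet amounts (n = n₀ + Σ ν·ξ):
  U: 379 − 1(109.4) − 2(57.29) = 155
  Q: 0 + 2(109.4) = 218.8
  V: 0 + 1(57.29) = 57.29
  R: 0 + 2(57.29) = 114.6
Total out = 545.7 mol; y_V = 57.29 / 545.7 = 0.105.

0.105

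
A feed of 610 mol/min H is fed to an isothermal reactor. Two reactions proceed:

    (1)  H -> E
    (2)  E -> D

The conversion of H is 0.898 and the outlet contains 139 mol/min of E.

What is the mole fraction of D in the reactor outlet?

Conversion of H: H consumed = 1ξ₁ = 0.898 × 610 → ξ₁ = 547.8 mol/min.
E balance: n_E = 0 + 1ξ₁ − 1ξ₂ = 139 → ξ₂ = (1·547.8 − 139)/1 = 408.8 mol/min.
Outlet amounts (n = n₀ + Σ ν·ξ):
  H: 610 − 1(547.8) = 62.22
  E: 0 + 1(547.8) − 1(408.8) = 139
  D: 0 + 1(408.8) = 408.8
Total out = 610 mol/min; y_D = 408.8 / 610 = 0.6701.

0.67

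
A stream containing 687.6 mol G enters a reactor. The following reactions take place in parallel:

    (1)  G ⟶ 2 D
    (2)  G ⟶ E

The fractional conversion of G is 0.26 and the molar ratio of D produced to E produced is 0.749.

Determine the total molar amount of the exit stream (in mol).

736 mol

Conversion of G: G consumed = 0.26 × 687.6 = 178.8 mol = 1ξ₁ + 1ξ₂.
Selectivity: 2ξ₁ / (1ξ₂) = 0.749 → ξ₁ = 0.3745 ξ₂.
Substitute: (1·0.3745 + 1) ξ₂ = 178.8 → ξ₂ = 130.1 mol, ξ₁ = 48.71 mol.
Outlet amounts (n = n₀ + Σ ν·ξ):
  G: 687.6 − 1(48.71) − 1(130.1) = 508.8
  D: 0 + 2(48.71) = 97.42
  E: 0 + 1(130.1) = 130.1
Total out = 508.8 + 97.42 + 130.1 = 736.3 mol.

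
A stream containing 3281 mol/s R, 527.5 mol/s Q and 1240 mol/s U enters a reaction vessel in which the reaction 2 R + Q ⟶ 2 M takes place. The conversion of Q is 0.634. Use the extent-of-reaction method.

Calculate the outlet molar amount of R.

Q reacted = 0.634 × 527.5 = 334.4 mol/s; ν_Q = −1, so ξ = 334.4/1 = 334.4 mol/s.
Outlet amounts (n = n₀ + ν ξ):
  R: 3281 − 2(334.4) = 2612
  Q: 527.5 − 1(334.4) = 193.1
  M: 0 + 2(334.4) = 668.9
  U: 1240 (inert)

2610 mol/s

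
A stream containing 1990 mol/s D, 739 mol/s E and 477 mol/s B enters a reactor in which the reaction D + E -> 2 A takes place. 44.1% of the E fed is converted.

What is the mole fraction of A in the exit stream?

E reacted = 0.441 × 739 = 325.9 mol/s; ν_E = −1, so ξ = 325.9/1 = 325.9 mol/s.
Outlet amounts (n = n₀ + ν ξ):
  D: 1990 − 1(325.9) = 1664
  E: 739 − 1(325.9) = 413.1
  A: 0 + 2(325.9) = 651.8
  B: 477 (inert)
Total out = 3206 mol/s; y_A = 651.8 / 3206 = 0.2033.

0.203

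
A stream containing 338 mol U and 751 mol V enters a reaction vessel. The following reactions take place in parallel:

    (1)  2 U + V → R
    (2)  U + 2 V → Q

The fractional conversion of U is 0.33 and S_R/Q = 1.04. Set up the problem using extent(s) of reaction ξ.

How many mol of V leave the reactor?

641 mol

Conversion of U: U consumed = 0.33 × 338 = 111.5 mol = 2ξ₁ + 1ξ₂.
Selectivity: 1ξ₁ / (1ξ₂) = 1.04 → ξ₁ = 1.04 ξ₂.
Substitute: (2·1.04 + 1) ξ₂ = 111.5 → ξ₂ = 36.21 mol, ξ₁ = 37.66 mol.
Outlet amounts (n = n₀ + Σ ν·ξ):
  U: 338 − 2(37.66) − 1(36.21) = 226.5
  V: 751 − 1(37.66) − 2(36.21) = 640.9
  R: 0 + 1(37.66) = 37.66
  Q: 0 + 1(36.21) = 36.21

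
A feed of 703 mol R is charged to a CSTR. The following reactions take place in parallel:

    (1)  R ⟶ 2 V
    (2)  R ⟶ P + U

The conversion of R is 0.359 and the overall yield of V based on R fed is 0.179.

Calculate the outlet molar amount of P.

Yield of V: 2ξ₁ / 703 = 0.179 → ξ₁ = 62.92 mol.
Conversion of R: 1ξ₁ + 1ξ₂ = 0.359 × 703 = 252.4 → ξ₂ = 189.5 mol.
Outlet amounts (n = n₀ + Σ ν·ξ):
  R: 703 − 1(62.92) − 1(189.5) = 450.6
  V: 0 + 2(62.92) = 125.8
  P: 0 + 1(189.5) = 189.5
  U: 0 + 1(189.5) = 189.5

189 mol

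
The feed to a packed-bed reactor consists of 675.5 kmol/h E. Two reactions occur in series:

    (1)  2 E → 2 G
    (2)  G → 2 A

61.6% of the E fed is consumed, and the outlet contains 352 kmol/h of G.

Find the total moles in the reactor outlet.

740 kmol/h

Conversion of E: E consumed = 2ξ₁ = 0.616 × 675.5 → ξ₁ = 208.1 kmol/h.
G balance: n_G = 0 + 2ξ₁ − 1ξ₂ = 352 → ξ₂ = (2·208.1 − 352)/1 = 64.11 kmol/h.
Outlet amounts (n = n₀ + Σ ν·ξ):
  E: 675.5 − 2(208.1) = 259.4
  G: 0 + 2(208.1) − 1(64.11) = 352
  A: 0 + 2(64.11) = 128.2
Total out = 259.4 + 352 + 128.2 = 739.6 kmol/h.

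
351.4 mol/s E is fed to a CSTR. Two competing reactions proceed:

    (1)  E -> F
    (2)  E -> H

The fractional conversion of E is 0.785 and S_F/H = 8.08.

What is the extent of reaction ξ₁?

ξ₁ = 245 mol/s

Conversion of E: E consumed = 0.785 × 351.4 = 275.8 mol/s = 1ξ₁ + 1ξ₂.
Selectivity: 1ξ₁ / (1ξ₂) = 8.08 → ξ₁ = 8.08 ξ₂.
Substitute: (1·8.08 + 1) ξ₂ = 275.8 → ξ₂ = 30.38 mol/s, ξ₁ = 245.5 mol/s.
Outlet amounts (n = n₀ + Σ ν·ξ):
  E: 351.4 − 1(245.5) − 1(30.38) = 75.55
  F: 0 + 1(245.5) = 245.5
  H: 0 + 1(30.38) = 30.38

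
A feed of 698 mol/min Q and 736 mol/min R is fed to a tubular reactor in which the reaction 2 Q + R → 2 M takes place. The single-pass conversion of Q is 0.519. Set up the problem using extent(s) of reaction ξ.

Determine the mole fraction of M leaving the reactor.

0.289

Q reacted = 0.519 × 698 = 362.3 mol/min; ν_Q = −2, so ξ = 362.3/2 = 181.1 mol/min.
Outlet amounts (n = n₀ + ν ξ):
  Q: 698 − 2(181.1) = 335.7
  R: 736 − 1(181.1) = 554.9
  M: 0 + 2(181.1) = 362.3
Total out = 1253 mol/min; y_M = 362.3 / 1253 = 0.2891.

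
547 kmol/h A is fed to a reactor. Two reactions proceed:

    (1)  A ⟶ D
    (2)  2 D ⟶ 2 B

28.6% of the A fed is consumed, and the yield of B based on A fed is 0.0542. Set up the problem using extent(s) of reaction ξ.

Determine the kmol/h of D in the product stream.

Conversion of A: A consumed = 1ξ₁ = 0.286 × 547 → ξ₁ = 156.4 kmol/h.
Yield of B: 2ξ₂ / 547 = 0.0542 → ξ₂ = 14.82 kmol/h.
Outlet amounts (n = n₀ + Σ ν·ξ):
  A: 547 − 1(156.4) = 390.6
  D: 0 + 1(156.4) − 2(14.82) = 126.8
  B: 0 + 2(14.82) = 29.65

127 kmol/h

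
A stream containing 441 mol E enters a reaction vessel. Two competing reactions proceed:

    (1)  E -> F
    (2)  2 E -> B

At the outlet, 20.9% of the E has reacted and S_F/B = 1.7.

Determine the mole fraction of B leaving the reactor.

0.0599

Conversion of E: E consumed = 0.209 × 441 = 92.17 mol = 1ξ₁ + 2ξ₂.
Selectivity: 1ξ₁ / (1ξ₂) = 1.7 → ξ₁ = 1.7 ξ₂.
Substitute: (1·1.7 + 2) ξ₂ = 92.17 → ξ₂ = 24.91 mol, ξ₁ = 42.35 mol.
Outlet amounts (n = n₀ + Σ ν·ξ):
  E: 441 − 1(42.35) − 2(24.91) = 348.8
  F: 0 + 1(42.35) = 42.35
  B: 0 + 1(24.91) = 24.91
Total out = 416.1 mol; y_B = 24.91 / 416.1 = 0.05987.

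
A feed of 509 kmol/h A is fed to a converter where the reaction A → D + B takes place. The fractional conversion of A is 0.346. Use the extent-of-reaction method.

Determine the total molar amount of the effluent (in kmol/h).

A reacted = 0.346 × 509 = 176.1 kmol/h; ν_A = −1, so ξ = 176.1/1 = 176.1 kmol/h.
Outlet amounts (n = n₀ + ν ξ):
  A: 509 − 1(176.1) = 332.9
  D: 0 + 1(176.1) = 176.1
  B: 0 + 1(176.1) = 176.1
Total out = 332.9 + 176.1 + 176.1 = 685.1 kmol/h.

685 kmol/h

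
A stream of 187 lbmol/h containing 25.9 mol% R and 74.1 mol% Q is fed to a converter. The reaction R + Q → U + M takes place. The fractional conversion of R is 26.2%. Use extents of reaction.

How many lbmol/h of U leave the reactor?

12.7 lbmol/h

R reacted = 0.262 × 48.43 = 12.69 lbmol/h; ν_R = −1, so ξ = 12.69/1 = 12.69 lbmol/h.
Outlet amounts (n = n₀ + ν ξ):
  R: 48.43 − 1(12.69) = 35.74
  Q: 138.6 − 1(12.69) = 125.9
  U: 0 + 1(12.69) = 12.69
  M: 0 + 1(12.69) = 12.69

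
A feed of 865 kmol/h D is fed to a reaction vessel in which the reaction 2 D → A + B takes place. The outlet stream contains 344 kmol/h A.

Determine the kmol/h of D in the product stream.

177 kmol/h

For A: n = n₀ + 1ξ → 344 = 0 + 1ξ, giving ξ = 344 kmol/h.
Outlet amounts (n = n₀ + ν ξ):
  D: 865 − 2(344) = 177
  A: 0 + 1(344) = 344
  B: 0 + 1(344) = 344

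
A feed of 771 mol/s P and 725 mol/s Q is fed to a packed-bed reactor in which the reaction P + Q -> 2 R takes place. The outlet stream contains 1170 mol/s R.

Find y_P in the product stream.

0.124

For R: n = n₀ + 2ξ → 1170 = 0 + 2ξ, giving ξ = 585 mol/s.
Outlet amounts (n = n₀ + ν ξ):
  P: 771 − 1(585) = 186
  Q: 725 − 1(585) = 140
  R: 0 + 2(585) = 1170
Total out = 1496 mol/s; y_P = 186 / 1496 = 0.1243.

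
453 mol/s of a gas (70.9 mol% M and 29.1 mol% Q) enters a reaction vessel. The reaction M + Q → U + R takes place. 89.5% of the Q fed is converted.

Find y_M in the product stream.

Q reacted = 0.895 × 131.8 = 118 mol/s; ν_Q = −1, so ξ = 118/1 = 118 mol/s.
Outlet amounts (n = n₀ + ν ξ):
  M: 321.2 − 1(118) = 203.2
  Q: 131.8 − 1(118) = 13.84
  U: 0 + 1(118) = 118
  R: 0 + 1(118) = 118
Total out = 453 mol/s; y_M = 203.2 / 453 = 0.4486.

0.449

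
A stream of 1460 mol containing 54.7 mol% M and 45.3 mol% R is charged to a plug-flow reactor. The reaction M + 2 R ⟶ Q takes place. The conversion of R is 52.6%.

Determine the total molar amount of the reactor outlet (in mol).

1110 mol

R reacted = 0.526 × 661.4 = 347.9 mol; ν_R = −2, so ξ = 347.9/2 = 173.9 mol.
Outlet amounts (n = n₀ + ν ξ):
  M: 798.6 − 1(173.9) = 624.7
  R: 661.4 − 2(173.9) = 313.5
  Q: 0 + 1(173.9) = 173.9
Total out = 624.7 + 313.5 + 173.9 = 1112 mol.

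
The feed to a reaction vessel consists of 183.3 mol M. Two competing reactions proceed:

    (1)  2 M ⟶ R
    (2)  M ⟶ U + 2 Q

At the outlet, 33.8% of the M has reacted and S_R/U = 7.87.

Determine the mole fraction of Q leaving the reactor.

0.0458

Conversion of M: M consumed = 0.338 × 183.3 = 61.96 mol = 2ξ₁ + 1ξ₂.
Selectivity: 1ξ₁ / (1ξ₂) = 7.87 → ξ₁ = 7.87 ξ₂.
Substitute: (2·7.87 + 1) ξ₂ = 61.96 → ξ₂ = 3.701 mol, ξ₁ = 29.13 mol.
Outlet amounts (n = n₀ + Σ ν·ξ):
  M: 183.3 − 2(29.13) − 1(3.701) = 121.3
  R: 0 + 1(29.13) = 29.13
  U: 0 + 1(3.701) = 3.701
  Q: 0 + 2(3.701) = 7.402
Total out = 161.6 mol; y_Q = 7.402 / 161.6 = 0.04581.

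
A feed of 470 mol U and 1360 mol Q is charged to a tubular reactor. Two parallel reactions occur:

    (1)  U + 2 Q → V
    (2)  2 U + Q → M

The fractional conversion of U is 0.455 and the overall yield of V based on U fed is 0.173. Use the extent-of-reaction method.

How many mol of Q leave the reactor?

1130 mol

Yield of V: 1ξ₁ / 470 = 0.173 → ξ₁ = 81.31 mol.
Conversion of U: 1ξ₁ + 2ξ₂ = 0.455 × 470 = 213.8 → ξ₂ = 66.27 mol.
Outlet amounts (n = n₀ + Σ ν·ξ):
  U: 470 − 1(81.31) − 2(66.27) = 256.1
  Q: 1360 − 2(81.31) − 1(66.27) = 1131
  V: 0 + 1(81.31) = 81.31
  M: 0 + 1(66.27) = 66.27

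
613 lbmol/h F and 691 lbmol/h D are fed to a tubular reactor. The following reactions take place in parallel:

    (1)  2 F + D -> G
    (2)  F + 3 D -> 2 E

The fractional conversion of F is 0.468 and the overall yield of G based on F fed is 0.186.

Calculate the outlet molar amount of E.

Yield of G: 1ξ₁ / 613 = 0.186 → ξ₁ = 114 lbmol/h.
Conversion of F: 2ξ₁ + 1ξ₂ = 0.468 × 613 = 286.9 → ξ₂ = 58.85 lbmol/h.
Outlet amounts (n = n₀ + Σ ν·ξ):
  F: 613 − 2(114) − 1(58.85) = 326.1
  D: 691 − 1(114) − 3(58.85) = 400.4
  G: 0 + 1(114) = 114
  E: 0 + 2(58.85) = 117.7

118 lbmol/h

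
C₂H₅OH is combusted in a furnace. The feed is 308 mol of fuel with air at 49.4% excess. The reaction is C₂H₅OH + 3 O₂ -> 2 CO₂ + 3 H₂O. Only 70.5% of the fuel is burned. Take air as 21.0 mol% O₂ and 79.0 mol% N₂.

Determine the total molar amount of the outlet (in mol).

Stoichiometric O₂ = 3 × 308 = 924 mol; O₂ fed = 924 × 1.494 = 1380 mol.
N₂ fed = 1380 × 79/21 = 5193 mol.
Fuel reacted = 0.705 × 308 → ξ = 217.1 mol.
Outlet (n = n₀ + ν ξ):
  C₂H₅OH: 308 − 1(217.1) = 90.86
  O₂: 1380 − 3(217.1) = 729
  N₂: 5193 (inert)
  CO₂: 0 + 2(217.1) = 434.3
  H₂O: 0 + 3(217.1) = 651.4
Total out = 90.86 + 729 + 5193 + 434.3 + 651.4 = 7099 mol.

7100 mol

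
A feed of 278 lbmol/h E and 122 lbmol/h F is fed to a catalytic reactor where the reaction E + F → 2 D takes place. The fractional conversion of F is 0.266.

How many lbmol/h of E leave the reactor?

246 lbmol/h

F reacted = 0.266 × 122 = 32.45 lbmol/h; ν_F = −1, so ξ = 32.45/1 = 32.45 lbmol/h.
Outlet amounts (n = n₀ + ν ξ):
  E: 278 − 1(32.45) = 245.5
  F: 122 − 1(32.45) = 89.55
  D: 0 + 2(32.45) = 64.9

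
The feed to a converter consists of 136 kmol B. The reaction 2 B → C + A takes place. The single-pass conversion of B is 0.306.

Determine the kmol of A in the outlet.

20.8 kmol

B reacted = 0.306 × 136 = 41.62 kmol; ν_B = −2, so ξ = 41.62/2 = 20.81 kmol.
Outlet amounts (n = n₀ + ν ξ):
  B: 136 − 2(20.81) = 94.38
  C: 0 + 1(20.81) = 20.81
  A: 0 + 1(20.81) = 20.81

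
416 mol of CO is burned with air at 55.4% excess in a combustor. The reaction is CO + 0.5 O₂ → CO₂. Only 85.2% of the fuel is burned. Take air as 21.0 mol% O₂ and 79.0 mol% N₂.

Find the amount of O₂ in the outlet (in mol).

Stoichiometric O₂ = 0.5 × 416 = 208 mol; O₂ fed = 208 × 1.554 = 323.2 mol.
N₂ fed = 323.2 × 79/21 = 1216 mol.
Fuel reacted = 0.852 × 416 → ξ = 354.4 mol.
Outlet (n = n₀ + ν ξ):
  CO: 416 − 1(354.4) = 61.57
  O₂: 323.2 − 0.5(354.4) = 146
  N₂: 1216 (inert)
  CO₂: 0 + 1(354.4) = 354.4

146 mol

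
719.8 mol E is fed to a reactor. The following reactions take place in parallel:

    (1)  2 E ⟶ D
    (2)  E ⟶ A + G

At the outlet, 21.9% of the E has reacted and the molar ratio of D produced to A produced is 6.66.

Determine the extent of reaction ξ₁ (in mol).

ξ₁ = 73.3 mol

Conversion of E: E consumed = 0.219 × 719.8 = 157.6 mol = 2ξ₁ + 1ξ₂.
Selectivity: 1ξ₁ / (1ξ₂) = 6.66 → ξ₁ = 6.66 ξ₂.
Substitute: (2·6.66 + 1) ξ₂ = 157.6 → ξ₂ = 11.01 mol, ξ₁ = 73.31 mol.
Outlet amounts (n = n₀ + Σ ν·ξ):
  E: 719.8 − 2(73.31) − 1(11.01) = 562.2
  D: 0 + 1(73.31) = 73.31
  A: 0 + 1(11.01) = 11.01
  G: 0 + 1(11.01) = 11.01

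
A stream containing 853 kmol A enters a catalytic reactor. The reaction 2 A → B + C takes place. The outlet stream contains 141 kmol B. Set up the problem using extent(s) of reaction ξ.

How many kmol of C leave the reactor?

For B: n = n₀ + 1ξ → 141 = 0 + 1ξ, giving ξ = 141 kmol.
Outlet amounts (n = n₀ + ν ξ):
  A: 853 − 2(141) = 571
  B: 0 + 1(141) = 141
  C: 0 + 1(141) = 141

141 kmol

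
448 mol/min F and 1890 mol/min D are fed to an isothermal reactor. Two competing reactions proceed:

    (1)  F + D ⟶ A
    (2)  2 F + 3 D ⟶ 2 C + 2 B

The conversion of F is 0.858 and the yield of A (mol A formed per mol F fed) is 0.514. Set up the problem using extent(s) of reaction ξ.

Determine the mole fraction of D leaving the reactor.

Yield of A: 1ξ₁ / 448 = 0.514 → ξ₁ = 230.3 mol/min.
Conversion of F: 1ξ₁ + 2ξ₂ = 0.858 × 448 = 384.4 → ξ₂ = 77.06 mol/min.
Outlet amounts (n = n₀ + Σ ν·ξ):
  F: 448 − 1(230.3) − 2(77.06) = 63.62
  D: 1890 − 1(230.3) − 3(77.06) = 1429
  A: 0 + 1(230.3) = 230.3
  C: 0 + 2(77.06) = 154.1
  B: 0 + 2(77.06) = 154.1
Total out = 2031 mol/min; y_D = 1429 / 2031 = 0.7035.

0.703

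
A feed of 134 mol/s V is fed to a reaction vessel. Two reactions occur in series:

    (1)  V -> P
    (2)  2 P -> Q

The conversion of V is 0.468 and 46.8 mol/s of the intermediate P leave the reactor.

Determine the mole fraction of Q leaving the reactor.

Conversion of V: V consumed = 1ξ₁ = 0.468 × 134 → ξ₁ = 62.71 mol/s.
P balance: n_P = 0 + 1ξ₁ − 2ξ₂ = 46.8 → ξ₂ = (1·62.71 − 46.8)/2 = 7.956 mol/s.
Outlet amounts (n = n₀ + Σ ν·ξ):
  V: 134 − 1(62.71) = 71.29
  P: 0 + 1(62.71) − 2(7.956) = 46.8
  Q: 0 + 1(7.956) = 7.956
Total out = 126 mol/s; y_Q = 7.956 / 126 = 0.06312.

0.0631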